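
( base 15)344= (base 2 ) 1011100011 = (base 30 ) OJ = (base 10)739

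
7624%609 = 316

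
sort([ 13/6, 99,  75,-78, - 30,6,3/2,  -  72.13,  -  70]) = [ - 78, - 72.13, - 70, - 30, 3/2,13/6, 6, 75, 99 ]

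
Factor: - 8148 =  - 2^2*3^1*7^1 * 97^1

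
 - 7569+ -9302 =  - 16871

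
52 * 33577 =1746004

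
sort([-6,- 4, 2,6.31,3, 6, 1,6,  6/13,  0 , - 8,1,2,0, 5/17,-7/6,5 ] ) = [ - 8, - 6,- 4, - 7/6  ,  0 , 0, 5/17,  6/13,1,1,2, 2,  3,  5 , 6,6,  6.31]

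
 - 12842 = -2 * 6421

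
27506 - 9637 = 17869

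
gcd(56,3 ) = 1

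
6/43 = 6/43=0.14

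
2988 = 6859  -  3871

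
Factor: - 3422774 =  - 2^1*19^1*90073^1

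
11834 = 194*61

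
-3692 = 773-4465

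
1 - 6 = -5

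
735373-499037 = 236336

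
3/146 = 3/146  =  0.02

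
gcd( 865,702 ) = 1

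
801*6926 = 5547726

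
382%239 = 143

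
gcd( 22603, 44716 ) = 7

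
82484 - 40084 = 42400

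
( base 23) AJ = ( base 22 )b7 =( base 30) 89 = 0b11111001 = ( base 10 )249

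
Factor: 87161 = 43^1* 2027^1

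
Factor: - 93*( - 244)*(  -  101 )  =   - 2^2*3^1* 31^1*61^1*101^1=-  2291892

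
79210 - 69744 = 9466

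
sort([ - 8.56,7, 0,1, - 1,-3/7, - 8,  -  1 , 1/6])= [ - 8.56, - 8, - 1, - 1,  -  3/7,0,1/6, 1,7] 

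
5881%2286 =1309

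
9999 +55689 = 65688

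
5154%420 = 114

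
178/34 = 5 +4/17 = 5.24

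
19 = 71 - 52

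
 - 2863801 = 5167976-8031777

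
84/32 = 21/8= 2.62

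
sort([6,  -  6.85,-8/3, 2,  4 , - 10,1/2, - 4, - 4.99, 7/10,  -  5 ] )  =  [  -  10,-6.85,-5, - 4.99, - 4,- 8/3, 1/2, 7/10, 2, 4, 6]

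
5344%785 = 634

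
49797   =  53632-3835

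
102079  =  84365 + 17714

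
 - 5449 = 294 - 5743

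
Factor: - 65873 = - 19^1*3467^1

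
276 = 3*92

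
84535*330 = 27896550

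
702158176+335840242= 1037998418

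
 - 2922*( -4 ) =11688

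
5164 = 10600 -5436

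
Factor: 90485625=3^1*5^4 * 48259^1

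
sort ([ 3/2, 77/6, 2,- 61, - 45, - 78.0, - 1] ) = [ - 78.0, - 61,-45, - 1, 3/2,2, 77/6 ]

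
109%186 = 109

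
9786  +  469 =10255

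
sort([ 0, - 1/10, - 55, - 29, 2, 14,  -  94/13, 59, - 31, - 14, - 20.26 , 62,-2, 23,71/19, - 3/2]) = [ - 55 ,- 31,  -  29, - 20.26, - 14,-94/13, - 2, - 3/2,-1/10, 0, 2, 71/19, 14,23, 59,  62]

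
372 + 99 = 471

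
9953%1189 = 441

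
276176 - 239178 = 36998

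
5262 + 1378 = 6640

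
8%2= 0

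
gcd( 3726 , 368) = 46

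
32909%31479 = 1430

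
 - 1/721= - 1 + 720/721  =  - 0.00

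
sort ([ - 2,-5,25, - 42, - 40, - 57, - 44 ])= [ - 57, - 44 , - 42,-40, - 5,  -  2, 25]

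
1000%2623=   1000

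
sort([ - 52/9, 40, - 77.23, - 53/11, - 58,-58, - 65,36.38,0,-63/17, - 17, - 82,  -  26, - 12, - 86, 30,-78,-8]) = [ - 86, - 82,-78, - 77.23, - 65, - 58, - 58  , - 26, - 17, - 12, - 8, - 52/9, - 53/11,  -  63/17,0,30,36.38,40 ] 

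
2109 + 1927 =4036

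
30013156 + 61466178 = 91479334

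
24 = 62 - 38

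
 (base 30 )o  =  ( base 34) O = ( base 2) 11000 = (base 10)24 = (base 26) O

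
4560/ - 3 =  - 1520/1= - 1520.00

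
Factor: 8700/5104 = 75/44 = 2^(-2 )*3^1*5^2*11^(-1)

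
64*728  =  46592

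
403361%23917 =20689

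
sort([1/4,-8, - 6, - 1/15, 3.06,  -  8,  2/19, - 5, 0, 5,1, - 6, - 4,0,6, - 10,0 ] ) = [ - 10, - 8, - 8, - 6, - 6, - 5, - 4, - 1/15,  0, 0, 0,2/19, 1/4, 1,3.06, 5, 6 ] 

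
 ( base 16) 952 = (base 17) 846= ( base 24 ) 43a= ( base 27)37A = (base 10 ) 2386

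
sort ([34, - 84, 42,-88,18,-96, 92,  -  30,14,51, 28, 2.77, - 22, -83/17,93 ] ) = [ - 96,-88, - 84,  -  30, - 22,-83/17,2.77,14 , 18, 28 , 34,  42, 51, 92, 93]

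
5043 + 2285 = 7328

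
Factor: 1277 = 1277^1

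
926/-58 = - 16 + 1/29 = - 15.97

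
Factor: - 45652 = - 2^2*101^1*113^1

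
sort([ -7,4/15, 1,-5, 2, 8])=[ - 7, -5, 4/15,1, 2, 8]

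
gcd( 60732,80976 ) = 20244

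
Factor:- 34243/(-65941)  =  11^2*23^( - 1 )*47^( - 1)*61^( - 1)*283^1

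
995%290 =125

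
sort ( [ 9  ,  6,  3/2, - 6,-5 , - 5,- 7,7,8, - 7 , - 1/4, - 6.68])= [-7, - 7, - 6.68  ,  -  6 ,  -  5 , - 5, - 1/4,3/2,6, 7, 8,9 ]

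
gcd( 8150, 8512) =2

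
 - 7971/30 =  - 266 +3/10 = - 265.70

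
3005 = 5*601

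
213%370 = 213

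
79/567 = 79/567 = 0.14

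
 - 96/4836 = - 8/403 = - 0.02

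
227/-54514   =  -1 + 54287/54514 = -  0.00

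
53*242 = 12826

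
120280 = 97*1240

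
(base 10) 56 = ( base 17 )35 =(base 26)24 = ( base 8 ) 70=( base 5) 211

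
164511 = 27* 6093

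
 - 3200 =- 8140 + 4940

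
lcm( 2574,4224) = 164736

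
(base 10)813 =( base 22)1el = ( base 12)579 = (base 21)1HF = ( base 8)1455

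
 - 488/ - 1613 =488/1613  =  0.30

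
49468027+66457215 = 115925242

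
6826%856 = 834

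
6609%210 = 99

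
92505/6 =30835/2 =15417.50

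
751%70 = 51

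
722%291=140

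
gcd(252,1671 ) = 3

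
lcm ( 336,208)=4368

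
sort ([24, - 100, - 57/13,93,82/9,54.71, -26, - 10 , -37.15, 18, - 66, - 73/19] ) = [ - 100,  -  66, - 37.15,-26, - 10 , - 57/13,  -  73/19,82/9, 18,24, 54.71,93]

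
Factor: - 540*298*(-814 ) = 130988880 = 2^4 * 3^3*5^1*11^1*37^1*149^1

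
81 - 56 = 25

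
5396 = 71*76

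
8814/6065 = 1 + 2749/6065 = 1.45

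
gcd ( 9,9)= 9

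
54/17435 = 54/17435 =0.00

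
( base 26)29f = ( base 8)3101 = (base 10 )1601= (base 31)1KK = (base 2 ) 11001000001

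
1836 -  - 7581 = 9417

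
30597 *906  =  27720882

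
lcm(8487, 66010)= 594090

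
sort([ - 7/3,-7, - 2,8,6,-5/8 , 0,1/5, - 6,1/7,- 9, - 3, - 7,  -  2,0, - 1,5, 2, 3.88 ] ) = [-9, - 7, - 7,-6, - 3,-7/3, - 2,-2, - 1, - 5/8,0,0,1/7 , 1/5, 2,3.88, 5, 6, 8]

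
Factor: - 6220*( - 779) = 4845380 =2^2*5^1 * 19^1 * 41^1*311^1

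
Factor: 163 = 163^1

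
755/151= 5 = 5.00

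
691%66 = 31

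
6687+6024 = 12711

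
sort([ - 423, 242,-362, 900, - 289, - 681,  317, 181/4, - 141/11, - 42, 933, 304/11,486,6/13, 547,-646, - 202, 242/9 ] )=[ - 681, - 646,- 423  , - 362, - 289,- 202,  -  42,-141/11, 6/13, 242/9, 304/11,181/4, 242,317, 486,547, 900, 933]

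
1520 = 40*38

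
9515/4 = 2378+3/4 = 2378.75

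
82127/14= 82127/14 = 5866.21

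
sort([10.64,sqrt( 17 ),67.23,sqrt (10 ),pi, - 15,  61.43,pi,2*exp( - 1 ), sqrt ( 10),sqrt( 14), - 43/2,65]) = [-43/2 , -15, 2*exp( - 1),pi,pi,sqrt(10 ),sqrt(10),sqrt( 14), sqrt( 17 ),  10.64,61.43,65 , 67.23 ]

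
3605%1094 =323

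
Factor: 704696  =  2^3 *59^1*1493^1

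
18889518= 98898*191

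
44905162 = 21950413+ 22954749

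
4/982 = 2/491 =0.00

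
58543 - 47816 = 10727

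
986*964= 950504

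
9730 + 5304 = 15034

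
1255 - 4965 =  - 3710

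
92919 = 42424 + 50495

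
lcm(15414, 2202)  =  15414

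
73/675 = 73/675 = 0.11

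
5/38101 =5/38101 = 0.00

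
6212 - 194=6018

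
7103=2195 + 4908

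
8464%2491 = 991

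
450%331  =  119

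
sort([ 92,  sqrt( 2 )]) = [ sqrt( 2), 92 ] 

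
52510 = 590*89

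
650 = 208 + 442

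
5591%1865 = 1861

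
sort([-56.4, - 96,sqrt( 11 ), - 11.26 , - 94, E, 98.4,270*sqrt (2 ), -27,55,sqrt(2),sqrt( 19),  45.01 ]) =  [ - 96,  -  94, - 56.4 ,- 27 ,  -  11.26,sqrt( 2 ), E, sqrt( 11 ),sqrt( 19), 45.01,55,  98.4, 270 * sqrt( 2 )]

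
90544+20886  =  111430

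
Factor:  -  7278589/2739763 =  - 13^(- 1) * 73^( - 1)*97^1*2887^( - 1 )*75037^1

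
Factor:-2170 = - 2^1*5^1*7^1*31^1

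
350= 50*7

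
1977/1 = 1977 =1977.00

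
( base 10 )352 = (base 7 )1012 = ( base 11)2A0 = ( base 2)101100000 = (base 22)G0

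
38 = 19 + 19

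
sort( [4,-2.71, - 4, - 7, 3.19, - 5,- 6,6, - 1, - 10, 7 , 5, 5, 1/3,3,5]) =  [-10, - 7, - 6, - 5, - 4, - 2.71, - 1, 1/3,  3,3.19,4 , 5, 5, 5, 6,7]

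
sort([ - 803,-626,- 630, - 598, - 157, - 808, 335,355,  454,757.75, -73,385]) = [-808, - 803, -630, -626, - 598,-157, - 73, 335, 355,385, 454,  757.75]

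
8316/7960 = 2079/1990  =  1.04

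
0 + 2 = 2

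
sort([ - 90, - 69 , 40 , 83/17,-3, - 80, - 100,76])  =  [ -100, - 90, - 80,-69, - 3,83/17, 40, 76]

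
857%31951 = 857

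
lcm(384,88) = 4224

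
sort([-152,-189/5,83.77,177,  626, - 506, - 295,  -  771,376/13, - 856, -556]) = [ - 856, - 771, - 556,-506, - 295,-152, -189/5,376/13,83.77,177, 626]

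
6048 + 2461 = 8509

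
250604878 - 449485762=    - 198880884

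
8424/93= 90 + 18/31= 90.58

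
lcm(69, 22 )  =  1518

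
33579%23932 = 9647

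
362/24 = 15 + 1/12 = 15.08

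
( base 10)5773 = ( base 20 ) E8D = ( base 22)BK9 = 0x168D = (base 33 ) 59V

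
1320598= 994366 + 326232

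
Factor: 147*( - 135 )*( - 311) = 6171795=3^4*5^1*7^2*311^1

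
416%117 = 65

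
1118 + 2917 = 4035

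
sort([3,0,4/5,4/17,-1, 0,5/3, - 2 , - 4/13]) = [ - 2, - 1, - 4/13, 0,  0 , 4/17, 4/5, 5/3,3 ] 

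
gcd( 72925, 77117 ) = 1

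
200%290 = 200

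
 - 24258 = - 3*8086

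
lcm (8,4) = 8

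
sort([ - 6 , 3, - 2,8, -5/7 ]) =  [ - 6, - 2, - 5/7, 3,8 ]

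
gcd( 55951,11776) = 1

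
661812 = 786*842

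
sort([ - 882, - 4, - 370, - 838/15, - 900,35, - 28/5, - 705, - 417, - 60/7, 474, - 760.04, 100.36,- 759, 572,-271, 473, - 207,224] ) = [ - 900, - 882, - 760.04 , - 759, - 705,-417, - 370, - 271,-207,  -  838/15, - 60/7, - 28/5, - 4, 35, 100.36,224,473, 474, 572 ] 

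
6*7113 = 42678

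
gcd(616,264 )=88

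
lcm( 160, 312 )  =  6240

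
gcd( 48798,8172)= 18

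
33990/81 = 11330/27 = 419.63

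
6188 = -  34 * ( - 182)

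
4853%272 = 229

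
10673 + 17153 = 27826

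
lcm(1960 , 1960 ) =1960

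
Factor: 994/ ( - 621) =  - 2^1 * 3^(-3 )*7^1*23^(  -  1 )*71^1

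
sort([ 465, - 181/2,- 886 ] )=[ - 886,-181/2, 465]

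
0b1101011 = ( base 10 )107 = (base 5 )412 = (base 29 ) 3k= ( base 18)5H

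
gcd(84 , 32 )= 4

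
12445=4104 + 8341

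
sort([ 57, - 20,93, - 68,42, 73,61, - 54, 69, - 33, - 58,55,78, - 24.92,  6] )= [ - 68,-58, - 54 , - 33, - 24.92, - 20,6,  42,55,57, 61,  69,73,78,93 ]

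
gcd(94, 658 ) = 94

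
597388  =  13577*44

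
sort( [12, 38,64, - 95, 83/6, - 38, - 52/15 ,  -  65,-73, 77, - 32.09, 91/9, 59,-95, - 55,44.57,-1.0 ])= [ - 95, - 95, - 73, - 65, - 55, - 38,  -  32.09, - 52/15, - 1.0,91/9, 12, 83/6, 38, 44.57, 59, 64, 77]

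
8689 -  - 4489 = 13178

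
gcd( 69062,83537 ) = 1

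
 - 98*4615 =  - 452270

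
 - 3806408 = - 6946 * 548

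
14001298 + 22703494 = 36704792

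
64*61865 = 3959360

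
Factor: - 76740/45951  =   - 2^2*5^1*17^( - 2)*53^( - 1)*1279^1 = -25580/15317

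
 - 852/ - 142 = 6 + 0/1 = 6.00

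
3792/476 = 948/119=7.97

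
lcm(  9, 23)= 207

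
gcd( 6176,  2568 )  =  8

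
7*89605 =627235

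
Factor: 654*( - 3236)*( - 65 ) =137562360 = 2^3*3^1*5^1 * 13^1*109^1 * 809^1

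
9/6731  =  9/6731= 0.00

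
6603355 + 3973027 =10576382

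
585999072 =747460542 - 161461470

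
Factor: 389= 389^1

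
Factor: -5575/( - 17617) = 5^2 * 79^( - 1 ) = 25/79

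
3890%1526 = 838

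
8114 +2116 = 10230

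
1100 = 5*220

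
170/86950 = 17/8695 = 0.00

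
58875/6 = 9812 + 1/2 = 9812.50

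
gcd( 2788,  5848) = 68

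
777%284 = 209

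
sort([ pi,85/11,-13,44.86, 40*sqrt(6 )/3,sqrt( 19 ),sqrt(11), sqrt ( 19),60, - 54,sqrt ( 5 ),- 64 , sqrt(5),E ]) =[ - 64, - 54,  -  13, sqrt(5),sqrt( 5),E,pi,sqrt(11), sqrt (19 ),sqrt( 19 ),85/11, 40 * sqrt(6)/3, 44.86, 60]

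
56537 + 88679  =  145216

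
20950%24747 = 20950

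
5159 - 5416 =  - 257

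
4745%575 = 145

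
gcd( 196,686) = 98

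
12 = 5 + 7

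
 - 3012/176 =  -18 + 39/44 =- 17.11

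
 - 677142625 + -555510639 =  - 1232653264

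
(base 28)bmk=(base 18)1AA8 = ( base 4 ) 2100230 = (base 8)22054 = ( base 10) 9260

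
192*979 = 187968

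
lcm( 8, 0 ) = 0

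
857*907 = 777299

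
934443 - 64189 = 870254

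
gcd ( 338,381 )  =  1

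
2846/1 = 2846 = 2846.00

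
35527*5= 177635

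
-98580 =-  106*930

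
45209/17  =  45209/17 = 2659.35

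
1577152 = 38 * 41504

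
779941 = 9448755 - 8668814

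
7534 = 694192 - 686658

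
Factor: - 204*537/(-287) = 109548/287 = 2^2*3^2*7^( - 1)*17^1*41^( - 1)*179^1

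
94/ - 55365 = - 94/55365 = -0.00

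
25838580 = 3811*6780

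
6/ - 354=  -  1/59=   -  0.02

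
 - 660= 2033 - 2693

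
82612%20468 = 740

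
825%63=6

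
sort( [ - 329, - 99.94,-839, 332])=[- 839, - 329, - 99.94 , 332 ] 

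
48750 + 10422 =59172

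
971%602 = 369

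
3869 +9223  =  13092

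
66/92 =33/46 = 0.72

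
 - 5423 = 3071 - 8494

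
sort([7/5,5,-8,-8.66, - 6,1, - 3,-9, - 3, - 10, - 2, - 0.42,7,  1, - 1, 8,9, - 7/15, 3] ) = [ - 10,-9, - 8.66 , - 8, -6, - 3, - 3, - 2,- 1, - 7/15, - 0.42 , 1 , 1, 7/5,3,5 , 7,8, 9]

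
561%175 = 36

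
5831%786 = 329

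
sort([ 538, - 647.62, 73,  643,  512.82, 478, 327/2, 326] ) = [ - 647.62, 73, 327/2, 326, 478, 512.82,538, 643 ] 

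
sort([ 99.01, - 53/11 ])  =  [ - 53/11,99.01]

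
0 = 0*78043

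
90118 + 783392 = 873510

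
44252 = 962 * 46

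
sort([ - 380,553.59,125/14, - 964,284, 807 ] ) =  [ - 964, - 380,125/14,284, 553.59, 807 ] 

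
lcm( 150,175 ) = 1050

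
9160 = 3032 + 6128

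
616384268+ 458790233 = 1075174501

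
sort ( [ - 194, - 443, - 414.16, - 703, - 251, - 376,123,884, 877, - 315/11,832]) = [ - 703, -443,- 414.16,  -  376,-251, - 194, - 315/11,  123, 832,877,  884]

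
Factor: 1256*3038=2^4*7^2 * 31^1* 157^1  =  3815728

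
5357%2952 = 2405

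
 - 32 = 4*( - 8)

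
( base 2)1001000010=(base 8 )1102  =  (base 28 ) ki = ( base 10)578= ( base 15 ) 288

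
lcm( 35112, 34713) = 3054744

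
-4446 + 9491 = 5045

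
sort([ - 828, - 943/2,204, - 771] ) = [-828, - 771, - 943/2,204]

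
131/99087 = 131/99087=0.00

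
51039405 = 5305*9621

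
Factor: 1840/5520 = 3^( -1) = 1/3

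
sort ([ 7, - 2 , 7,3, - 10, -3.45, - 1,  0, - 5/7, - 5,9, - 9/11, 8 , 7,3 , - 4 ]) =[ - 10,- 5,- 4,- 3.45, - 2 , - 1,- 9/11, - 5/7,0, 3,3,7,7,7,  8, 9 ] 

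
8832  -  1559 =7273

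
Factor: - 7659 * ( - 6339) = 3^3*23^1*37^1*2113^1 = 48550401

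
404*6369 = 2573076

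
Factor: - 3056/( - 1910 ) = 8/5 = 2^3*5^(  -  1 ) 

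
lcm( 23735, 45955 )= 2159885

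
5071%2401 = 269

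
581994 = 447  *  1302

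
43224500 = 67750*638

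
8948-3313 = 5635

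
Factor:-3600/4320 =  -5/6 = - 2^(  -  1 ) * 3^(  -  1)*5^1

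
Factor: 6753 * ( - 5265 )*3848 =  - 2^3 * 3^5 * 5^1 *13^2*37^1*2251^1 = - 136813889160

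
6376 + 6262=12638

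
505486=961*526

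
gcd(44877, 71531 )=1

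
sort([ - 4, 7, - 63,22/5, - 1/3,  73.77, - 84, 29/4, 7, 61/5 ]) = [ - 84, -63, - 4, - 1/3, 22/5,7, 7 , 29/4,61/5,73.77]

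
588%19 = 18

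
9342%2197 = 554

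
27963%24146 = 3817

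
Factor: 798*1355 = 2^1 * 3^1 * 5^1*7^1 *19^1*271^1 = 1081290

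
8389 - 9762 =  - 1373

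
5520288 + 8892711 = 14412999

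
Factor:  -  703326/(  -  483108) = 923/634 = 2^(-1 )*13^1*71^1*317^ ( - 1)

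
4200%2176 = 2024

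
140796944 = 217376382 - 76579438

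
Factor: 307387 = 149^1 * 2063^1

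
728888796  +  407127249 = 1136016045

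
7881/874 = 7881/874 = 9.02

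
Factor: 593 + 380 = 7^1*139^1= 973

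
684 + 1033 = 1717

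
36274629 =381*95209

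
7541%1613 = 1089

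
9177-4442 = 4735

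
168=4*42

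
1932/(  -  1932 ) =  - 1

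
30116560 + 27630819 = 57747379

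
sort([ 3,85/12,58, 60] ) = [3, 85/12, 58, 60]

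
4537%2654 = 1883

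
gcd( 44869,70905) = 1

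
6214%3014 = 186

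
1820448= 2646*688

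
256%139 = 117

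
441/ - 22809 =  - 147/7603 = - 0.02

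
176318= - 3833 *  ( - 46) 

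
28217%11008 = 6201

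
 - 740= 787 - 1527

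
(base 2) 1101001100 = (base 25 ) 18j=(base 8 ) 1514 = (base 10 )844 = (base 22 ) 1g8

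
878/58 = 15 + 4/29 = 15.14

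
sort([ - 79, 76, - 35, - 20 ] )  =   [ - 79, - 35 , - 20, 76]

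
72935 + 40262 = 113197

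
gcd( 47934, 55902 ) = 6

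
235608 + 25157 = 260765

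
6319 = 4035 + 2284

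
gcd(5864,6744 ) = 8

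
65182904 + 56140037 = 121322941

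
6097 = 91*67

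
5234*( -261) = -1366074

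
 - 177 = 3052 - 3229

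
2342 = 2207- - 135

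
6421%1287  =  1273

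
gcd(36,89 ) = 1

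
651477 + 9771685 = 10423162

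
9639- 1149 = 8490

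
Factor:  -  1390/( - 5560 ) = 2^ ( - 2) = 1/4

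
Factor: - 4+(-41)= - 3^2*5^1 = - 45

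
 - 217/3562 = - 217/3562= - 0.06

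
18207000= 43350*420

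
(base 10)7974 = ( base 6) 100530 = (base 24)DK6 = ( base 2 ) 1111100100110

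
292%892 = 292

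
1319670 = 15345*86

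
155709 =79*1971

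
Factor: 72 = 2^3*3^2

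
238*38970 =9274860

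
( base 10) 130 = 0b10000010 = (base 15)8a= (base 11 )109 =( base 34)3s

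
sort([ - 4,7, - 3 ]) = [-4, - 3 , 7]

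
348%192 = 156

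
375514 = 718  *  523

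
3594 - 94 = 3500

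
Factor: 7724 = 2^2*1931^1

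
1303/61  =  1303/61 = 21.36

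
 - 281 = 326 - 607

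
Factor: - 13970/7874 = -55/31 = - 5^1*11^1* 31^(-1)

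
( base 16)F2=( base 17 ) E4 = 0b11110010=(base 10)242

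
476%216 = 44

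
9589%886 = 729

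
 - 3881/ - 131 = 29 + 82/131=29.63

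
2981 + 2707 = 5688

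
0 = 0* 196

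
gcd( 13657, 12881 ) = 1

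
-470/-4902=235/2451 = 0.10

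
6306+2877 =9183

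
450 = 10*45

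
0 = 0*222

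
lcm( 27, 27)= 27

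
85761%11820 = 3021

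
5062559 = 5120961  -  58402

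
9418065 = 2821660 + 6596405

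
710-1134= -424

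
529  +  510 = 1039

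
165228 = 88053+77175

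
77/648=77/648 =0.12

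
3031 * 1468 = 4449508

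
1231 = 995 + 236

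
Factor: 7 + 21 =2^2*7^1 =28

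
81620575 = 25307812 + 56312763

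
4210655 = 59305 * 71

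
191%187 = 4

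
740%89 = 28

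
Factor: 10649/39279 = 3^( - 1)*23^1*463^1*13093^( - 1 )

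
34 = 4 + 30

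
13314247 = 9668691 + 3645556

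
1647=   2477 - 830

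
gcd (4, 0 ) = 4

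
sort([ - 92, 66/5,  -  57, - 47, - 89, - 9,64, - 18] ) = [ - 92,-89, -57, - 47, - 18, - 9,66/5, 64] 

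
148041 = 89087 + 58954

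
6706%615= 556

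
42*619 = 25998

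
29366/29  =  1012 + 18/29 =1012.62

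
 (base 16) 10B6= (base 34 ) 3ns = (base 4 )1002312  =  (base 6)31450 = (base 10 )4278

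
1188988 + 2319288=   3508276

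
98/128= 49/64 = 0.77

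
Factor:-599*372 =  - 2^2*3^1 * 31^1  *  599^1 = - 222828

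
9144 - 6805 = 2339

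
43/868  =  43/868 = 0.05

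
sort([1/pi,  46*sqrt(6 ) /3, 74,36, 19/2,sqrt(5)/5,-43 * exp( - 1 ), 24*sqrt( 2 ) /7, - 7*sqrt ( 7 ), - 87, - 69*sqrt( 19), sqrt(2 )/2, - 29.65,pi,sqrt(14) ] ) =[  -  69*sqrt(19 ), - 87, - 29.65, - 7*sqrt( 7), - 43* exp( - 1 ), 1/pi, sqrt( 5 )/5, sqrt( 2)/2, pi, sqrt( 14), 24 * sqrt( 2 ) /7,19/2, 36,46*sqrt( 6)/3, 74]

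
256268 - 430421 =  - 174153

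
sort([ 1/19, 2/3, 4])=[ 1/19, 2/3,4]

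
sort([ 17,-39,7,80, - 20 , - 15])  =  [ - 39, - 20,-15,7, 17, 80 ]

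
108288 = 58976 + 49312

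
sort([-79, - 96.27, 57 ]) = [- 96.27,  -  79,57 ] 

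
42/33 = 1+3/11 = 1.27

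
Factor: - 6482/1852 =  - 7/2 = - 2^(- 1)*7^1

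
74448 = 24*3102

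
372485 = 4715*79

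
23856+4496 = 28352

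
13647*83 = 1132701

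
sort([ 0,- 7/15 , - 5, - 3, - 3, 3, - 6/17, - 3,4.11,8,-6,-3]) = [-6, -5, - 3,-3 ,  -  3, - 3, - 7/15, - 6/17, 0 , 3,4.11,8]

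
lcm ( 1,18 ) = 18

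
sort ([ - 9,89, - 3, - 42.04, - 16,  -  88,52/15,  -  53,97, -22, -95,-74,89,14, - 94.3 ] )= [-95,-94.3, -88, - 74 ,  -  53, - 42.04,  -  22, - 16,- 9,-3,52/15,14,89,89,97]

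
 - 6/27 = -2/9 = - 0.22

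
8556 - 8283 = 273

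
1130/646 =565/323 = 1.75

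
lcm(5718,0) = 0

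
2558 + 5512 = 8070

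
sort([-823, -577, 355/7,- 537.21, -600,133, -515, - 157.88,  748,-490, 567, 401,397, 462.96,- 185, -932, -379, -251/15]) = [-932, - 823, - 600, - 577,-537.21,-515,-490, - 379,  -  185, - 157.88 ,-251/15,355/7, 133, 397,401, 462.96,567,748 ] 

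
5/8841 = 5/8841 = 0.00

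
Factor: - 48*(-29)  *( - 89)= - 2^4*3^1 * 29^1*89^1 = - 123888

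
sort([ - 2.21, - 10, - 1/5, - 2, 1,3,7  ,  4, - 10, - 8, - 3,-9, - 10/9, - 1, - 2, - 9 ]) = [-10, - 10, - 9, - 9, - 8, - 3,  -  2.21 ,- 2, - 2, - 10/9, - 1 , - 1/5,  1, 3,4,7 ] 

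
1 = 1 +0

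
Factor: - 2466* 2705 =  - 2^1*3^2*5^1*137^1*541^1 = - 6670530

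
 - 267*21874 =  -  5840358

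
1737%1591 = 146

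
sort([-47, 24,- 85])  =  [ - 85, - 47, 24]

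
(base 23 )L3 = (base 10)486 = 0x1e6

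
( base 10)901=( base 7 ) 2425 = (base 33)ra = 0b1110000101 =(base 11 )74A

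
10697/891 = 10697/891  =  12.01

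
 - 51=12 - 63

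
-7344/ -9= 816/1 = 816.00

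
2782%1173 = 436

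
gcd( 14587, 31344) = 1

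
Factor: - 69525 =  - 3^3  *  5^2*103^1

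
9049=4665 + 4384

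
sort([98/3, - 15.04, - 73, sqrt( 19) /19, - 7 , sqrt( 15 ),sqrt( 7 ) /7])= [-73,-15.04, - 7, sqrt(19 )/19, sqrt(7 ) /7,sqrt( 15 ), 98/3 ] 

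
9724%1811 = 669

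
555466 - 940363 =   -  384897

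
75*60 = 4500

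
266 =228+38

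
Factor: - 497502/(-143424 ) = 111/32 = 2^( - 5)*3^1*37^1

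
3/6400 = 3/6400 = 0.00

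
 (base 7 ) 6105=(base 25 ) 39C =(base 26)336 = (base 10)2112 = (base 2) 100001000000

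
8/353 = 8/353 = 0.02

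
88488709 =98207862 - 9719153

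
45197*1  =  45197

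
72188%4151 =1621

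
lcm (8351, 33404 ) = 33404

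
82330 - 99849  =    -  17519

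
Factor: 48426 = 2^1*3^1 * 7^1*1153^1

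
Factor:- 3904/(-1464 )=2^3*3^( - 1 ) = 8/3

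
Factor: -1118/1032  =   - 2^(- 2)*3^( - 1 )*13^1 =-13/12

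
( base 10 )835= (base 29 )SN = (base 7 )2302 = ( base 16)343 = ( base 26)163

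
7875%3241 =1393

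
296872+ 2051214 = 2348086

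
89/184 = 89/184  =  0.48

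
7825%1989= 1858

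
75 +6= 81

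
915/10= 183/2 = 91.50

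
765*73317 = 56087505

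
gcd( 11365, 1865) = 5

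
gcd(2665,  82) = 41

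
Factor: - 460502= -2^1*7^2*37^1*127^1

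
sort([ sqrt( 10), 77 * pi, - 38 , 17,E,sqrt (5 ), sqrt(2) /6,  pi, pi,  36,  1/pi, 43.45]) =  [ - 38,sqrt(2) /6, 1/pi, sqrt( 5 ),E,  pi, pi,  sqrt(10), 17,36, 43.45, 77*pi]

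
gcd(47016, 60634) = 2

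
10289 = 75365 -65076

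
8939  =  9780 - 841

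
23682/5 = 4736 + 2/5 =4736.40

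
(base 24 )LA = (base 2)1000000010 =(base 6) 2214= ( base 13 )307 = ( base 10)514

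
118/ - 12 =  - 10 + 1/6 =- 9.83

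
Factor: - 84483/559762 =-2^( - 1 )*3^4*149^1*39983^(- 1) = - 12069/79966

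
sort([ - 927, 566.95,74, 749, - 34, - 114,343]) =[ - 927, - 114,-34,74, 343,566.95,749]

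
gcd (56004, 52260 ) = 156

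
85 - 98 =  - 13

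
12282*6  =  73692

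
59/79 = 59/79 = 0.75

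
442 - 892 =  - 450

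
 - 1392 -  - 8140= 6748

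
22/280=11/140 = 0.08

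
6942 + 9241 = 16183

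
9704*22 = 213488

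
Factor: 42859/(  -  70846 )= - 2^(-1)*35423^( - 1 )*42859^1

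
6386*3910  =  24969260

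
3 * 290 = 870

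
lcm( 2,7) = 14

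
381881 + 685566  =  1067447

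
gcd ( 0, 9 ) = 9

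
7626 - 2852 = 4774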